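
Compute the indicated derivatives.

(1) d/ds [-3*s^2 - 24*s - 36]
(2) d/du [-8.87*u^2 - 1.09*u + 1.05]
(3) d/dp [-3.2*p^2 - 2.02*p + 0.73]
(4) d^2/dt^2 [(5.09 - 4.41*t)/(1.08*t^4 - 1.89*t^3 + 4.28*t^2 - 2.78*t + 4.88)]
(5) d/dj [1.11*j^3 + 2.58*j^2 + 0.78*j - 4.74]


(1) = -6*s - 24
(2) = -17.74*u - 1.09
(3) = -6.4*p - 2.02
(4) = (-61.725888*t^7 + 262.766592*t^6 - 528.51771*t^5 + 776.284884*t^4 - 370.290276*t^3 - 90.100572*t^2 + 470.953536*t - 253.604088)/(1.259712*t^12 - 6.613488*t^11 + 26.55018*t^10 - 68.897061*t^9 + 156.340692*t^8 - 270.52461*t^7 + 426.01004*t^6 - 521.357532*t^5 + 598.415664*t^4 - 504.897752*t^3 + 418.920672*t^2 - 198.612096*t + 116.214272)
(5) = 3.33*j^2 + 5.16*j + 0.78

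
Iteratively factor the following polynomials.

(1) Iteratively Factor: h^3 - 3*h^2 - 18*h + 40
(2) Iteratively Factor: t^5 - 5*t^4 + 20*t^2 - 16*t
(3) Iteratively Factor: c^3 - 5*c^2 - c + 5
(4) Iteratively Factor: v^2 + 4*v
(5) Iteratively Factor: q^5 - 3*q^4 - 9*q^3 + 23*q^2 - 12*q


(1) = (h - 5)*(h^2 + 2*h - 8) = (h - 5)*(h + 4)*(h - 2)
(2) = (t)*(t^4 - 5*t^3 + 20*t - 16) = t*(t - 4)*(t^3 - t^2 - 4*t + 4) = t*(t - 4)*(t + 2)*(t^2 - 3*t + 2) = t*(t - 4)*(t - 2)*(t + 2)*(t - 1)
(3) = (c + 1)*(c^2 - 6*c + 5) = (c - 1)*(c + 1)*(c - 5)
(4) = (v + 4)*(v)
(5) = (q - 4)*(q^4 + q^3 - 5*q^2 + 3*q) = (q - 4)*(q - 1)*(q^3 + 2*q^2 - 3*q) = (q - 4)*(q - 1)^2*(q^2 + 3*q) = q*(q - 4)*(q - 1)^2*(q + 3)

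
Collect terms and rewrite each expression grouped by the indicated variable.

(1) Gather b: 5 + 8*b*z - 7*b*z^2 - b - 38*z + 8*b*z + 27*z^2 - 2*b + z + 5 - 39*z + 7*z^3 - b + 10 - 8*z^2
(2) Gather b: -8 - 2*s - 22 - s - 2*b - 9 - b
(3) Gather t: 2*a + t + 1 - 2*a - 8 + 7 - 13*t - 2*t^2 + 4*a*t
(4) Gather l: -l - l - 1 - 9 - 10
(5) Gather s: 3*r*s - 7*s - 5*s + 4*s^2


(1) = b*(-7*z^2 + 16*z - 4) + 7*z^3 + 19*z^2 - 76*z + 20
(2) = -3*b - 3*s - 39
(3) = -2*t^2 + t*(4*a - 12)
(4) = -2*l - 20
(5) = 4*s^2 + s*(3*r - 12)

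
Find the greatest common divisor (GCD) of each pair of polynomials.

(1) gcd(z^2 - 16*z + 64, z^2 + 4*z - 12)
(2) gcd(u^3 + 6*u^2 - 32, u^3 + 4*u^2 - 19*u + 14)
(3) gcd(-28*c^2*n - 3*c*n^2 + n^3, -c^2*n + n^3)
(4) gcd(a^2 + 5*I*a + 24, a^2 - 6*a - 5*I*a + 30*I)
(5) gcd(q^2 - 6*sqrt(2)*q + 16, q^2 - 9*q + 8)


(1) = gcd((z - 8)^2, (z - 2)*(z + 6)) = 1
(2) = u - 2
(3) = gcd(n*(-7*c + n)*(4*c + n), n*(-c + n)*(c + n)) = n
(4) = gcd((a - 3*I)*(a + 8*I), (a - 6)*(a - 5*I)) = 1
(5) = 1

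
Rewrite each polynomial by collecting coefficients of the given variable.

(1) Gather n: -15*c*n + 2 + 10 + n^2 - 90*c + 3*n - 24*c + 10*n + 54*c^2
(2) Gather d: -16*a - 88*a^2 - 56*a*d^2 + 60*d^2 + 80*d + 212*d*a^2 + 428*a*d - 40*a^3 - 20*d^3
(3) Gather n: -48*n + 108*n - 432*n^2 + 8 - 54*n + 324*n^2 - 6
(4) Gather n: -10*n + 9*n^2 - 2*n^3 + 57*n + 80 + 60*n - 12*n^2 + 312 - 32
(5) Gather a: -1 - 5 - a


(1) = 54*c^2 - 114*c + n^2 + n*(13 - 15*c) + 12
(2) = -40*a^3 - 88*a^2 - 16*a - 20*d^3 + d^2*(60 - 56*a) + d*(212*a^2 + 428*a + 80)
(3) = -108*n^2 + 6*n + 2
(4) = -2*n^3 - 3*n^2 + 107*n + 360
(5) = -a - 6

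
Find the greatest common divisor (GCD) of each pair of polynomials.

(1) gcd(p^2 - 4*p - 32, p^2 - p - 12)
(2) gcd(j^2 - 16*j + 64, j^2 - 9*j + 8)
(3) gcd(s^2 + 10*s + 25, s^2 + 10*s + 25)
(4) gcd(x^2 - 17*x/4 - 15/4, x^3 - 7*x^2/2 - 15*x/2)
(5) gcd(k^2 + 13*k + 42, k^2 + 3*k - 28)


(1) = gcd((p - 8)*(p + 4), (p - 4)*(p + 3)) = 1
(2) = gcd((j - 8)^2, (j - 8)*(j - 1)) = j - 8
(3) = s^2 + 10*s + 25
(4) = gcd((x - 5)*(x + 3/4), x*(x - 5)*(x + 3/2)) = x - 5
(5) = gcd((k + 6)*(k + 7), (k - 4)*(k + 7)) = k + 7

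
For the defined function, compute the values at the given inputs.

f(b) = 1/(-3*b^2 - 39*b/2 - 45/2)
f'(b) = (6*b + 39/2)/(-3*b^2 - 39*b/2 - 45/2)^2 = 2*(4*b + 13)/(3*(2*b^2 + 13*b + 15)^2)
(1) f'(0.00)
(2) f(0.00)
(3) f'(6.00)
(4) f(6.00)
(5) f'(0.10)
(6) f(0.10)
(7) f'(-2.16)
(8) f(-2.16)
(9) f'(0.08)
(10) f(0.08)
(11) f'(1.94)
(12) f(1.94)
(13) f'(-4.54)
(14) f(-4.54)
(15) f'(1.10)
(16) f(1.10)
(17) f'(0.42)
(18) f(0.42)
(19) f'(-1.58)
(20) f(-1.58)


(1) = 0.04
(2) = -0.04
(3) = 0.00
(4) = -0.00
(5) = 0.03
(6) = -0.04
(7) = 0.21
(8) = 0.18
(9) = 0.03
(10) = -0.04
(11) = 0.01
(12) = -0.01
(13) = -0.44
(14) = 0.24
(15) = 0.01
(16) = -0.02
(17) = 0.02
(18) = -0.03
(19) = 14.87
(20) = 1.22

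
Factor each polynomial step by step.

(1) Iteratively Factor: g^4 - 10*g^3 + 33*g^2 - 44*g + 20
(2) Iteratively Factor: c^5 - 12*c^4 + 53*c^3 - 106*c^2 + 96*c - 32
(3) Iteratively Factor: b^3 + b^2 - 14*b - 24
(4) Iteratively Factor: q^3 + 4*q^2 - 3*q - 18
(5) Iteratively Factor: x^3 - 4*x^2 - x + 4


(1) = (g - 5)*(g^3 - 5*g^2 + 8*g - 4) = (g - 5)*(g - 2)*(g^2 - 3*g + 2) = (g - 5)*(g - 2)^2*(g - 1)
(2) = (c - 4)*(c^4 - 8*c^3 + 21*c^2 - 22*c + 8) = (c - 4)^2*(c^3 - 4*c^2 + 5*c - 2) = (c - 4)^2*(c - 1)*(c^2 - 3*c + 2) = (c - 4)^2*(c - 1)^2*(c - 2)
(3) = (b + 3)*(b^2 - 2*b - 8) = (b - 4)*(b + 3)*(b + 2)
(4) = (q + 3)*(q^2 + q - 6) = (q - 2)*(q + 3)*(q + 3)
(5) = (x - 4)*(x^2 - 1) = (x - 4)*(x - 1)*(x + 1)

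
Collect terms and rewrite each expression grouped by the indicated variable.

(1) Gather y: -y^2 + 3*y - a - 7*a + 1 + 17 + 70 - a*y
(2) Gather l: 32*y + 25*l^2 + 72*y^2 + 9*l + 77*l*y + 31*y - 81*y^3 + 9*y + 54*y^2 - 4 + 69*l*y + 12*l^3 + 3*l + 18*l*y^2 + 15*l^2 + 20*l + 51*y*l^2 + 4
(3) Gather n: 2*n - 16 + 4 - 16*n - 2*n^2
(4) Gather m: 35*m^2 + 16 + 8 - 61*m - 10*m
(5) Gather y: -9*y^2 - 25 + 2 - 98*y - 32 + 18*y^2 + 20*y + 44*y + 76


(1) = -8*a - y^2 + y*(3 - a) + 88
(2) = 12*l^3 + l^2*(51*y + 40) + l*(18*y^2 + 146*y + 32) - 81*y^3 + 126*y^2 + 72*y
(3) = -2*n^2 - 14*n - 12
(4) = 35*m^2 - 71*m + 24
(5) = 9*y^2 - 34*y + 21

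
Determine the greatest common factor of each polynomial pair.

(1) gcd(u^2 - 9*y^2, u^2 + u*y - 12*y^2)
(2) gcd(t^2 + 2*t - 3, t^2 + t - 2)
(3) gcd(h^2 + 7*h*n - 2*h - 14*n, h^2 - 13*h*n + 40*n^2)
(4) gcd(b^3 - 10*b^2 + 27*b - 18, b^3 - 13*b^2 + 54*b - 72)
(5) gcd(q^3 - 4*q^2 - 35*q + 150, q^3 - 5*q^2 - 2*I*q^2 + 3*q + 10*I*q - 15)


(1) = gcd((u - 3*y)*(u + 3*y), (u - 3*y)*(u + 4*y)) = -u + 3*y
(2) = t - 1
(3) = gcd((h - 2)*(h + 7*n), (h - 8*n)*(h - 5*n)) = 1
(4) = b^2 - 9*b + 18
(5) = q - 5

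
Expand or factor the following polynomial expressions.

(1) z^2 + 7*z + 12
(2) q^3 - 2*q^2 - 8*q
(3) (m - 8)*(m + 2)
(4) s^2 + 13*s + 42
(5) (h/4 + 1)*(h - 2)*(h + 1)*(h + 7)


(1) = (z + 3)*(z + 4)
(2) = q*(q - 4)*(q + 2)
(3) = m^2 - 6*m - 16
(4) = (s + 6)*(s + 7)
(5) = h^4/4 + 5*h^3/2 + 15*h^2/4 - 25*h/2 - 14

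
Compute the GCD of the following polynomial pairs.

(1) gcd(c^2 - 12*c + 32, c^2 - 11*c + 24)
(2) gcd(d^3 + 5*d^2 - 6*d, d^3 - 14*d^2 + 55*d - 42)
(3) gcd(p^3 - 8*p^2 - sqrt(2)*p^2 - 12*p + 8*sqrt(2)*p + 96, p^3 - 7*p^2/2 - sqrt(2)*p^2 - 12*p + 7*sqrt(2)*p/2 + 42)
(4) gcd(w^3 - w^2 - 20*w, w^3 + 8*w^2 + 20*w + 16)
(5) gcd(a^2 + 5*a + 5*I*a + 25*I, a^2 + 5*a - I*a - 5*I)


(1) = gcd((c - 8)*(c - 4), (c - 8)*(c - 3)) = c - 8
(2) = d - 1
(3) = gcd((p - 8)*(p - 3*sqrt(2))*(p + 2*sqrt(2)), (p - 7/2)*(p - 3*sqrt(2))*(p + 2*sqrt(2))) = p^2 - sqrt(2)*p - 12
(4) = gcd(w*(w - 5)*(w + 4), (w + 2)^2*(w + 4)) = w + 4
(5) = gcd((a + 5)*(a + 5*I), (a + 5)*(a - I)) = a + 5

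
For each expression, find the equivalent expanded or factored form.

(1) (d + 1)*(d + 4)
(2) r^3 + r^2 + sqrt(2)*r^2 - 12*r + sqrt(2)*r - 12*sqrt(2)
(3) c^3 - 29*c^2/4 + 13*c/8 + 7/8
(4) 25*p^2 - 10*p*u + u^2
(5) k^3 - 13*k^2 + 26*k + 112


(1) = d^2 + 5*d + 4
(2) = (r - 3)*(r + 4)*(r + sqrt(2))
(3) = (c - 7)*(c - 1/2)*(c + 1/4)
(4) = (-5*p + u)^2
(5) = (k - 8)*(k - 7)*(k + 2)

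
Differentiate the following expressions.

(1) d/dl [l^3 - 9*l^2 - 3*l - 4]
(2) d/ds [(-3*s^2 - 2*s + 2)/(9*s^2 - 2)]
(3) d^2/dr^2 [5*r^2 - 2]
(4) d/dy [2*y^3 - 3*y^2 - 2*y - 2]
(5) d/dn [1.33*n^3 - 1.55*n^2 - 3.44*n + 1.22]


(1) = 3*l^2 - 18*l - 3
(2) = 2*(9*s^2 - 12*s + 2)/(81*s^4 - 36*s^2 + 4)
(3) = 10
(4) = 6*y^2 - 6*y - 2
(5) = 3.99*n^2 - 3.1*n - 3.44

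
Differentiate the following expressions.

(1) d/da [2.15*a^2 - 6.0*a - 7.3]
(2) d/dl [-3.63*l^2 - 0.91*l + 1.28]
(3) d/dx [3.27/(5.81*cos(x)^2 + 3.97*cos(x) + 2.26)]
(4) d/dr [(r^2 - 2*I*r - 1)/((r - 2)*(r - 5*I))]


(1) = 4.3*a - 6.0
(2) = -7.26*l - 0.91
(3) = (37.9974*cos(x) + 12.9819)*sin(x)/(5.81*cos(x)^2 + 3.97*cos(x) + 2.26)^2
(4) = (r^2*(-2 - 3*I) + r*(2 + 20*I) + 18 - 5*I)/(r^4 + r^3*(-4 - 10*I) + r^2*(-21 + 40*I) + r*(100 - 40*I) - 100)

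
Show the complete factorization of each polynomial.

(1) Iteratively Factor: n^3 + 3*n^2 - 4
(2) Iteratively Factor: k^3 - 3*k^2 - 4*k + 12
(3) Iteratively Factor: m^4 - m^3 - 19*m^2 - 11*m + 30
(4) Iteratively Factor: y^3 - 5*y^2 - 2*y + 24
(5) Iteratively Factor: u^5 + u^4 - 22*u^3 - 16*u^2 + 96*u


(1) = (n + 2)*(n^2 + n - 2) = (n - 1)*(n + 2)*(n + 2)
(2) = (k - 2)*(k^2 - k - 6) = (k - 3)*(k - 2)*(k + 2)
(3) = (m + 3)*(m^3 - 4*m^2 - 7*m + 10) = (m + 2)*(m + 3)*(m^2 - 6*m + 5) = (m - 5)*(m + 2)*(m + 3)*(m - 1)
(4) = (y - 3)*(y^2 - 2*y - 8) = (y - 4)*(y - 3)*(y + 2)
(5) = (u)*(u^4 + u^3 - 22*u^2 - 16*u + 96) = u*(u - 4)*(u^3 + 5*u^2 - 2*u - 24) = u*(u - 4)*(u + 3)*(u^2 + 2*u - 8) = u*(u - 4)*(u + 3)*(u + 4)*(u - 2)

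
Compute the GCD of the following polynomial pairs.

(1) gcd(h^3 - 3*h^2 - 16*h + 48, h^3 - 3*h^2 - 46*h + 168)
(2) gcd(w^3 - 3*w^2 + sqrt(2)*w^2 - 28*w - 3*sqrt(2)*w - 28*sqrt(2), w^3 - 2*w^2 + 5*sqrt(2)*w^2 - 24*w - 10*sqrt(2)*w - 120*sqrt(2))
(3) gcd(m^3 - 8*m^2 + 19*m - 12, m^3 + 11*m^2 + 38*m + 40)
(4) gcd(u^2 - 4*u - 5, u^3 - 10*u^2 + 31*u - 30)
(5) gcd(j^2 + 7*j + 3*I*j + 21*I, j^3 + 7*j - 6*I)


(1) = gcd((h - 4)*(h - 3)*(h + 4), (h - 6)*(h - 4)*(h + 7)) = h - 4
(2) = gcd((w - 7)*(w + 4)*(w + sqrt(2)), (w - 6)*(w + 4)*(w + 5*sqrt(2))) = w + 4
(3) = gcd((m - 4)*(m - 3)*(m - 1), (m + 2)*(m + 4)*(m + 5)) = 1
(4) = gcd((u - 5)*(u + 1), (u - 5)*(u - 3)*(u - 2)) = u - 5
(5) = gcd((j + 7)*(j + 3*I), (j - 2*I)*(j - I)*(j + 3*I)) = j + 3*I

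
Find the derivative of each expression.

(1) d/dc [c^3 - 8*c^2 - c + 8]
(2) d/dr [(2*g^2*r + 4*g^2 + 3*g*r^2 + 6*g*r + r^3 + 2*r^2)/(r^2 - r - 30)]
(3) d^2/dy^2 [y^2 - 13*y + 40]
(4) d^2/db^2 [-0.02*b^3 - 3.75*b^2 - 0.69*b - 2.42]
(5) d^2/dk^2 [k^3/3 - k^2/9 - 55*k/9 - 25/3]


(1) = 3*c^2 - 16*c - 1
(2) = (-2*g^2*r^2 - 8*g^2*r - 56*g^2 - 9*g*r^2 - 180*g*r - 180*g + r^4 - 2*r^3 - 92*r^2 - 120*r)/(r^4 - 2*r^3 - 59*r^2 + 60*r + 900)
(3) = 2
(4) = -0.12*b - 7.5
(5) = 2*k - 2/9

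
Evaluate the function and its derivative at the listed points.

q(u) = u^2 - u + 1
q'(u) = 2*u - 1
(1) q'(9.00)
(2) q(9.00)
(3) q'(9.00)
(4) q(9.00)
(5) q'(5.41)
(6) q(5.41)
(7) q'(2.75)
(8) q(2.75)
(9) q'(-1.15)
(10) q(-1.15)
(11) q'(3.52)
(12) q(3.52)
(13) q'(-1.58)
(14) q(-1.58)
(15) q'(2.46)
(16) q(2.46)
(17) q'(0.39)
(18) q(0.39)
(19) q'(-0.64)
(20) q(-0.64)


(1) = 17.00
(2) = 73.00
(3) = 17.00
(4) = 73.00
(5) = 9.82
(6) = 24.86
(7) = 4.50
(8) = 5.81
(9) = -3.30
(10) = 3.47
(11) = 6.04
(12) = 9.87
(13) = -4.16
(14) = 5.08
(15) = 3.92
(16) = 4.59
(17) = -0.22
(18) = 0.76
(19) = -2.28
(20) = 2.05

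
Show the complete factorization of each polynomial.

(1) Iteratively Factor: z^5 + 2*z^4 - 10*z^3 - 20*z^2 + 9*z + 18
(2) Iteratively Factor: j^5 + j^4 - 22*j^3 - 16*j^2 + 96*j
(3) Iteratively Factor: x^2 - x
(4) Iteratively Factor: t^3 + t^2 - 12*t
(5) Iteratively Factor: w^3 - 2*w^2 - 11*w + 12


(1) = (z - 1)*(z^4 + 3*z^3 - 7*z^2 - 27*z - 18) = (z - 1)*(z + 1)*(z^3 + 2*z^2 - 9*z - 18) = (z - 3)*(z - 1)*(z + 1)*(z^2 + 5*z + 6) = (z - 3)*(z - 1)*(z + 1)*(z + 3)*(z + 2)
(2) = (j + 3)*(j^4 - 2*j^3 - 16*j^2 + 32*j) = (j + 3)*(j + 4)*(j^3 - 6*j^2 + 8*j) = (j - 2)*(j + 3)*(j + 4)*(j^2 - 4*j) = j*(j - 2)*(j + 3)*(j + 4)*(j - 4)
(3) = (x - 1)*(x)
(4) = (t - 3)*(t^2 + 4*t) = t*(t - 3)*(t + 4)
(5) = (w - 4)*(w^2 + 2*w - 3) = (w - 4)*(w + 3)*(w - 1)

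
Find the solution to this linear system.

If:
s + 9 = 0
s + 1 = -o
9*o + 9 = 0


Then:
No Solution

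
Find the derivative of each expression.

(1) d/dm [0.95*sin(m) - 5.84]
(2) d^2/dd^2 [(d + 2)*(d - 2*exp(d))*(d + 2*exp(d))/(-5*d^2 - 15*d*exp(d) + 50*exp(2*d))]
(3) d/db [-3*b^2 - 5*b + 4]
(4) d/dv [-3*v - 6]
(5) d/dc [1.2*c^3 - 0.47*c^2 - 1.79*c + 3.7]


(1) = 0.95*cos(m)
(2) = 3*(d^3 - 5*d^2*exp(d) + 2*d^2 + 10*d*exp(d) - 4*d + 10*exp(d) + 4)*exp(d)/(5*(d^3 + 15*d^2*exp(d) + 75*d*exp(2*d) + 125*exp(3*d)))
(3) = -6*b - 5
(4) = -3
(5) = 3.6*c^2 - 0.94*c - 1.79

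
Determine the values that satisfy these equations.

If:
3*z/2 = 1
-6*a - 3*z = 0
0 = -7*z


Then:
No Solution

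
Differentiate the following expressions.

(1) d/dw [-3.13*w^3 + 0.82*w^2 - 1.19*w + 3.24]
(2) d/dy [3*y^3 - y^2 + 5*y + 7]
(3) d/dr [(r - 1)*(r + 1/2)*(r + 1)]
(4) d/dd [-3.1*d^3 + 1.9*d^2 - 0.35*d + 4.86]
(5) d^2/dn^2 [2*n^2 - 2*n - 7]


(1) = -9.39*w^2 + 1.64*w - 1.19
(2) = 9*y^2 - 2*y + 5
(3) = 3*r^2 + r - 1
(4) = -9.3*d^2 + 3.8*d - 0.35
(5) = 4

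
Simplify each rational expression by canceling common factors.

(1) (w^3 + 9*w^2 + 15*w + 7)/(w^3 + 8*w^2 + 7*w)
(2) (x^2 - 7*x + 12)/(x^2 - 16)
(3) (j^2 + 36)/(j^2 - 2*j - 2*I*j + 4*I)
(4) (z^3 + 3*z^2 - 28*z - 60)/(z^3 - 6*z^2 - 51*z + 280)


(1) = (w + 1)/w
(2) = (x - 3)/(x + 4)
(3) = (j^2 + 36)/(j^2 + j*(-2 - 2*I) + 4*I)
(4) = (z^2 + 8*z + 12)/(z^2 - z - 56)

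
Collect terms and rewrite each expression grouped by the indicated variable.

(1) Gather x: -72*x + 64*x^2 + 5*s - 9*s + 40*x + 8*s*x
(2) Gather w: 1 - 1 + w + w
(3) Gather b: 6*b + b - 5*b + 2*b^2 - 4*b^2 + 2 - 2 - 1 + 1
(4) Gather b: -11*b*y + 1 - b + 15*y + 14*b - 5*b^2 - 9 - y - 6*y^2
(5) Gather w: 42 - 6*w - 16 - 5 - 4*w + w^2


(1) = -4*s + 64*x^2 + x*(8*s - 32)
(2) = 2*w
(3) = -2*b^2 + 2*b
(4) = -5*b^2 + b*(13 - 11*y) - 6*y^2 + 14*y - 8
(5) = w^2 - 10*w + 21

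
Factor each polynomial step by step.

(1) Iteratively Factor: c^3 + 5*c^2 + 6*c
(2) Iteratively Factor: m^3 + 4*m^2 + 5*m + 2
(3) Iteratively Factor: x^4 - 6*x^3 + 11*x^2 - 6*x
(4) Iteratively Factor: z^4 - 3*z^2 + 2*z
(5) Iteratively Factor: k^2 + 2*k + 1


(1) = (c + 2)*(c^2 + 3*c) = c*(c + 2)*(c + 3)
(2) = (m + 1)*(m^2 + 3*m + 2) = (m + 1)^2*(m + 2)
(3) = (x - 3)*(x^3 - 3*x^2 + 2*x) = (x - 3)*(x - 2)*(x^2 - x) = x*(x - 3)*(x - 2)*(x - 1)
(4) = (z - 1)*(z^3 + z^2 - 2*z) = z*(z - 1)*(z^2 + z - 2) = z*(z - 1)*(z + 2)*(z - 1)
(5) = (k + 1)*(k + 1)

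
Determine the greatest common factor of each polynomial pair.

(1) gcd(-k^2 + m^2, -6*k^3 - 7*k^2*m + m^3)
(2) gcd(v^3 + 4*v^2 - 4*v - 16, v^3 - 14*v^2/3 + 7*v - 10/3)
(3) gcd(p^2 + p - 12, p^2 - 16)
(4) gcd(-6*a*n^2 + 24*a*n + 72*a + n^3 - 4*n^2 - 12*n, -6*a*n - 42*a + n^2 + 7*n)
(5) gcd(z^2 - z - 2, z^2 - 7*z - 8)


(1) = k + m
(2) = v - 2
(3) = gcd((p - 3)*(p + 4), (p - 4)*(p + 4)) = p + 4
(4) = 6*a - n
(5) = z + 1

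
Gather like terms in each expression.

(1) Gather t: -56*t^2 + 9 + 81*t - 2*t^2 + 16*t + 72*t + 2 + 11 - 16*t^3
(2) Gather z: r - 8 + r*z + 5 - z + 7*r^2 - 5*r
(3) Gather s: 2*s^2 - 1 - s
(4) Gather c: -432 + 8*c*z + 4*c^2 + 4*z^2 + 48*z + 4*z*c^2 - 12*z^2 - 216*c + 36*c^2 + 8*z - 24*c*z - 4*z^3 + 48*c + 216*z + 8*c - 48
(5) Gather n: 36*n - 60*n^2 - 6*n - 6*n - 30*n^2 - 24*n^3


(1) = -16*t^3 - 58*t^2 + 169*t + 22
(2) = 7*r^2 - 4*r + z*(r - 1) - 3
(3) = 2*s^2 - s - 1
(4) = c^2*(4*z + 40) + c*(-16*z - 160) - 4*z^3 - 8*z^2 + 272*z - 480
(5) = -24*n^3 - 90*n^2 + 24*n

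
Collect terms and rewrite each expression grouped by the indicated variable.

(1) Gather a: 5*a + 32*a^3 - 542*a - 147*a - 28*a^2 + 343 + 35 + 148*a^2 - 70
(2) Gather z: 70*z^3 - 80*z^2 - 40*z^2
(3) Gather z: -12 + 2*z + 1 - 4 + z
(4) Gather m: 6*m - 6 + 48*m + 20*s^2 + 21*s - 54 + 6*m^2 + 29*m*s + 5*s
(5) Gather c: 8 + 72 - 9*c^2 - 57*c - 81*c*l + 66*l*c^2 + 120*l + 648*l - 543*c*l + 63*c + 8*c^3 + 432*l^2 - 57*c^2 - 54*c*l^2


(1) = 32*a^3 + 120*a^2 - 684*a + 308
(2) = 70*z^3 - 120*z^2
(3) = 3*z - 15
(4) = 6*m^2 + m*(29*s + 54) + 20*s^2 + 26*s - 60
(5) = 8*c^3 + c^2*(66*l - 66) + c*(-54*l^2 - 624*l + 6) + 432*l^2 + 768*l + 80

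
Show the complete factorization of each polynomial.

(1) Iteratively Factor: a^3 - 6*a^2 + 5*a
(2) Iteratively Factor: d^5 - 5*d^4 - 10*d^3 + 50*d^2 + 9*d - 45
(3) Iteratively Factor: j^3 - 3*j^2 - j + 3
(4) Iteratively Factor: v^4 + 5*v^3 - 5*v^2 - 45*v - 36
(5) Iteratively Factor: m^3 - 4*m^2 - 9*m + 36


(1) = (a - 5)*(a^2 - a) = (a - 5)*(a - 1)*(a)
(2) = (d - 1)*(d^4 - 4*d^3 - 14*d^2 + 36*d + 45) = (d - 5)*(d - 1)*(d^3 + d^2 - 9*d - 9) = (d - 5)*(d - 1)*(d + 1)*(d^2 - 9) = (d - 5)*(d - 3)*(d - 1)*(d + 1)*(d + 3)
(3) = (j + 1)*(j^2 - 4*j + 3) = (j - 1)*(j + 1)*(j - 3)
(4) = (v + 1)*(v^3 + 4*v^2 - 9*v - 36) = (v + 1)*(v + 3)*(v^2 + v - 12) = (v + 1)*(v + 3)*(v + 4)*(v - 3)
(5) = (m - 3)*(m^2 - m - 12) = (m - 3)*(m + 3)*(m - 4)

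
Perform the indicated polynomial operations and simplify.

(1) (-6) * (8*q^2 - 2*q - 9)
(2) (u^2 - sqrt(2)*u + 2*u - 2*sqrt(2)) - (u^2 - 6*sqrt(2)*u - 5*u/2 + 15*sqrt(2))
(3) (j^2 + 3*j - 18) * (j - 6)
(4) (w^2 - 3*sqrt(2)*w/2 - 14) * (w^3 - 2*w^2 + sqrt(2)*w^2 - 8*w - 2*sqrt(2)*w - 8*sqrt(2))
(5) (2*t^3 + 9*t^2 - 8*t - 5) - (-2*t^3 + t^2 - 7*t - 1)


(1) = -48*q^2 + 12*q + 54
(2) = 9*u/2 + 5*sqrt(2)*u - 17*sqrt(2)
(3) = j^3 - 3*j^2 - 36*j + 108
(4) = w^5 - 2*w^4 - sqrt(2)*w^4/2 - 25*w^3 + sqrt(2)*w^3 - 10*sqrt(2)*w^2 + 34*w^2 + 28*sqrt(2)*w + 136*w + 112*sqrt(2)
(5) = 4*t^3 + 8*t^2 - t - 4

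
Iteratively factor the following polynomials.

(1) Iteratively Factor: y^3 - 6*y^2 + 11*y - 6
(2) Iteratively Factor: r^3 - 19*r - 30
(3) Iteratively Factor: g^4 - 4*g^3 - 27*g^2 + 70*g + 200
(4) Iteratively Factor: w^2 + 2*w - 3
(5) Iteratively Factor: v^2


(1) = (y - 2)*(y^2 - 4*y + 3) = (y - 3)*(y - 2)*(y - 1)
(2) = (r + 3)*(r^2 - 3*r - 10) = (r + 2)*(r + 3)*(r - 5)
(3) = (g + 2)*(g^3 - 6*g^2 - 15*g + 100) = (g - 5)*(g + 2)*(g^2 - g - 20) = (g - 5)^2*(g + 2)*(g + 4)
(4) = (w - 1)*(w + 3)
(5) = (v)*(v)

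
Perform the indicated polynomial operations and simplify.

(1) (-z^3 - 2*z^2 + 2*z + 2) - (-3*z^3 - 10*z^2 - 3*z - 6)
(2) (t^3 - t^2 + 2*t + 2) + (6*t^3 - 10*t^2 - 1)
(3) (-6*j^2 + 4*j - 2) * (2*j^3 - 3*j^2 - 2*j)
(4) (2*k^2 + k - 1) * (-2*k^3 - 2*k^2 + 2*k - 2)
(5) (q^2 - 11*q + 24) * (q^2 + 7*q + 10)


(1) = 2*z^3 + 8*z^2 + 5*z + 8
(2) = 7*t^3 - 11*t^2 + 2*t + 1
(3) = -12*j^5 + 26*j^4 - 4*j^3 - 2*j^2 + 4*j
(4) = -4*k^5 - 6*k^4 + 4*k^3 - 4*k + 2
(5) = q^4 - 4*q^3 - 43*q^2 + 58*q + 240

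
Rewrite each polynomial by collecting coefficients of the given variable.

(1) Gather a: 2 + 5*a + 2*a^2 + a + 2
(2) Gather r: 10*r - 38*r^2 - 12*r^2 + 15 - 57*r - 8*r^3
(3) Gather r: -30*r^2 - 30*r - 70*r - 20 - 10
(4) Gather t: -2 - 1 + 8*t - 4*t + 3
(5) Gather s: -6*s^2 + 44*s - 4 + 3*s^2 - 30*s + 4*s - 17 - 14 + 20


(1) = 2*a^2 + 6*a + 4
(2) = -8*r^3 - 50*r^2 - 47*r + 15
(3) = -30*r^2 - 100*r - 30
(4) = 4*t
(5) = -3*s^2 + 18*s - 15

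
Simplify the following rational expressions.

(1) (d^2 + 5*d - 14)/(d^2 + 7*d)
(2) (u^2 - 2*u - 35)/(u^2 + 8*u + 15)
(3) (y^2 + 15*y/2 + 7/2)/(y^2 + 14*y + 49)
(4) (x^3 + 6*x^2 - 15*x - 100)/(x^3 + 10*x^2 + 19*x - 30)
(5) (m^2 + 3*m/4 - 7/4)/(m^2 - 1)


(1) = (d - 2)/d
(2) = (u - 7)/(u + 3)
(3) = (2*y + 1)/(2*y + 14)
(4) = (x^2 + x - 20)/(x^2 + 5*x - 6)
(5) = (4*m + 7)/(4*m + 4)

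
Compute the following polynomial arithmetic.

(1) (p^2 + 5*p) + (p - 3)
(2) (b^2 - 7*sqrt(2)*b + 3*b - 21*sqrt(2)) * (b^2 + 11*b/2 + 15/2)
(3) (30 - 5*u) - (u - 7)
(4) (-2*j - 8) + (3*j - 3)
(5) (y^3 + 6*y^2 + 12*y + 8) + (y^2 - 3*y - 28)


(1) = p^2 + 6*p - 3
(2) = b^4 - 7*sqrt(2)*b^3 + 17*b^3/2 - 119*sqrt(2)*b^2/2 + 24*b^2 - 168*sqrt(2)*b + 45*b/2 - 315*sqrt(2)/2
(3) = 37 - 6*u
(4) = j - 11
(5) = y^3 + 7*y^2 + 9*y - 20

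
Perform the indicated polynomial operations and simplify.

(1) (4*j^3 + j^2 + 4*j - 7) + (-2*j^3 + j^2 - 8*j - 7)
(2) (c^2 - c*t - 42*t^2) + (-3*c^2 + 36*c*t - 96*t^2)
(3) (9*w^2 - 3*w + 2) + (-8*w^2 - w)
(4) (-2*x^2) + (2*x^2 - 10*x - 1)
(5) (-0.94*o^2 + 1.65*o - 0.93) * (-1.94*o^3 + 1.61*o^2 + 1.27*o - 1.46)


(1) = 2*j^3 + 2*j^2 - 4*j - 14
(2) = -2*c^2 + 35*c*t - 138*t^2
(3) = w^2 - 4*w + 2
(4) = -10*x - 1
(5) = 1.8236*o^5 - 4.7144*o^4 + 3.2669*o^3 + 1.9706*o^2 - 3.5901*o + 1.3578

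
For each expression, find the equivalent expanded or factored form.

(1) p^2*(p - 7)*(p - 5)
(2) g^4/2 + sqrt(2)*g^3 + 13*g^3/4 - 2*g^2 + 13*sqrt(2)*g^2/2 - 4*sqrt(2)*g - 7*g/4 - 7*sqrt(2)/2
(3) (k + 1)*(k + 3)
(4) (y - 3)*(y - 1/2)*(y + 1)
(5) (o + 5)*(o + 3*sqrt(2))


(1) = p^4 - 12*p^3 + 35*p^2
(2) = (g/2 + sqrt(2))*(g - 1)*(g + 1/2)*(g + 7)
(3) = k^2 + 4*k + 3
(4) = y^3 - 5*y^2/2 - 2*y + 3/2
(5) = o^2 + 3*sqrt(2)*o + 5*o + 15*sqrt(2)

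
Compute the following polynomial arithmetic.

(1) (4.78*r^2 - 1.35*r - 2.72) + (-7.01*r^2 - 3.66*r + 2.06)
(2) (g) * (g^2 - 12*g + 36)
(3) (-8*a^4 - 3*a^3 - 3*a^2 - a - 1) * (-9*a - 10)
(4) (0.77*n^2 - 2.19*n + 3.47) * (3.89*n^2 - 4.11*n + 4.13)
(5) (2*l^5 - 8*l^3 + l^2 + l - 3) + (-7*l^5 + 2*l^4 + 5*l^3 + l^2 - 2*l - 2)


(1) = -2.23*r^2 - 5.01*r - 0.66
(2) = g^3 - 12*g^2 + 36*g
(3) = 72*a^5 + 107*a^4 + 57*a^3 + 39*a^2 + 19*a + 10
(4) = 2.9953*n^4 - 11.6838*n^3 + 25.6793*n^2 - 23.3064*n + 14.3311
(5) = -5*l^5 + 2*l^4 - 3*l^3 + 2*l^2 - l - 5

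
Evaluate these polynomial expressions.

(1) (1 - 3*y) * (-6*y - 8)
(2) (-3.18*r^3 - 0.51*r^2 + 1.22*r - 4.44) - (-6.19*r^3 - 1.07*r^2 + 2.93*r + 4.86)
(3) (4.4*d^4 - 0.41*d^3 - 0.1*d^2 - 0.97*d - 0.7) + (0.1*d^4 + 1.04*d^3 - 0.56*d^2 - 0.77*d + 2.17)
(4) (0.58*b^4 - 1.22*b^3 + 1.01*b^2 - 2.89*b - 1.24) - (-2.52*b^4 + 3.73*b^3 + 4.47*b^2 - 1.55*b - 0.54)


(1) = 18*y^2 + 18*y - 8
(2) = 3.01*r^3 + 0.56*r^2 - 1.71*r - 9.3
(3) = 4.5*d^4 + 0.63*d^3 - 0.66*d^2 - 1.74*d + 1.47
(4) = 3.1*b^4 - 4.95*b^3 - 3.46*b^2 - 1.34*b - 0.7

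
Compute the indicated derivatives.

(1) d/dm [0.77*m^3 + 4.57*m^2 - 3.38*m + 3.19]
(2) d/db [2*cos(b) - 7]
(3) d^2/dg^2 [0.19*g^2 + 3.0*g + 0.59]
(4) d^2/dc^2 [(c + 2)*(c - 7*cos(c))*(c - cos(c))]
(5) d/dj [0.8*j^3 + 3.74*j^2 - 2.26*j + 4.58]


(1) = 2.31*m^2 + 9.14*m - 3.38
(2) = -2*sin(b)
(3) = 0.380000000000000
(4) = 8*c^2*cos(c) + 32*c*sin(c) + 16*c*cos(c) - 14*c*cos(2*c) + 6*c + 32*sin(c) - 14*sin(2*c) - 16*cos(c) - 28*cos(2*c) + 4
(5) = 2.4*j^2 + 7.48*j - 2.26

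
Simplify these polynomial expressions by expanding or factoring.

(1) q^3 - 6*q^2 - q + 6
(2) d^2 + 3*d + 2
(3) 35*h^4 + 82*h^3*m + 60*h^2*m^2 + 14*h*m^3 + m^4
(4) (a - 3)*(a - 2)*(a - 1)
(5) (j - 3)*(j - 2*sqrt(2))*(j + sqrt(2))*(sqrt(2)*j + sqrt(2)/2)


(1) = (q - 6)*(q - 1)*(q + 1)
(2) = (d + 1)*(d + 2)
(3) = (h + m)^2*(5*h + m)*(7*h + m)
(4) = a^3 - 6*a^2 + 11*a - 6
(5) = sqrt(2)*j^4 - 5*sqrt(2)*j^3/2 - 2*j^3 - 11*sqrt(2)*j^2/2 + 5*j^2 + 3*j + 10*sqrt(2)*j + 6*sqrt(2)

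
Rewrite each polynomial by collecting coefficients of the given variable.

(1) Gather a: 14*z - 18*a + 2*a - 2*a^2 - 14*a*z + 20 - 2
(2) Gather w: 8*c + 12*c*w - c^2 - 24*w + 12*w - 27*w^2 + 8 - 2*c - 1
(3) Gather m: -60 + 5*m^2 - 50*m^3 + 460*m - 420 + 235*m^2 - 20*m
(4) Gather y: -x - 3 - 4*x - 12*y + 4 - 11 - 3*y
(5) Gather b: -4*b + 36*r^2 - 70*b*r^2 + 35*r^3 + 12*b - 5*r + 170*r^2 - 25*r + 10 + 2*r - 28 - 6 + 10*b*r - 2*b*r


(1) = -2*a^2 + a*(-14*z - 16) + 14*z + 18
(2) = -c^2 + 6*c - 27*w^2 + w*(12*c - 12) + 7
(3) = -50*m^3 + 240*m^2 + 440*m - 480
(4) = -5*x - 15*y - 10
(5) = b*(-70*r^2 + 8*r + 8) + 35*r^3 + 206*r^2 - 28*r - 24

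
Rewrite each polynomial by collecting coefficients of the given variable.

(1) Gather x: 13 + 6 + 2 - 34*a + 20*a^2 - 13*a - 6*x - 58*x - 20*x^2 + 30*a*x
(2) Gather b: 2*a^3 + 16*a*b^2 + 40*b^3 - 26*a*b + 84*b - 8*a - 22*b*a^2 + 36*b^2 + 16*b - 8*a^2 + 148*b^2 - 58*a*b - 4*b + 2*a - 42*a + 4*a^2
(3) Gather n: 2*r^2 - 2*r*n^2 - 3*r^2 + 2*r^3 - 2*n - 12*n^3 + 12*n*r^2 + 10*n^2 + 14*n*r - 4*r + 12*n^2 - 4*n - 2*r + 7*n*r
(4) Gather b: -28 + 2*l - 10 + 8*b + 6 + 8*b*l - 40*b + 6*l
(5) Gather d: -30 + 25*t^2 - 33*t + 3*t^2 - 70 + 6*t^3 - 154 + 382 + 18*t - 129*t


(1) = 20*a^2 - 47*a - 20*x^2 + x*(30*a - 64) + 21
(2) = 2*a^3 - 4*a^2 - 48*a + 40*b^3 + b^2*(16*a + 184) + b*(-22*a^2 - 84*a + 96)
(3) = -12*n^3 + n^2*(22 - 2*r) + n*(12*r^2 + 21*r - 6) + 2*r^3 - r^2 - 6*r
(4) = b*(8*l - 32) + 8*l - 32
(5) = 6*t^3 + 28*t^2 - 144*t + 128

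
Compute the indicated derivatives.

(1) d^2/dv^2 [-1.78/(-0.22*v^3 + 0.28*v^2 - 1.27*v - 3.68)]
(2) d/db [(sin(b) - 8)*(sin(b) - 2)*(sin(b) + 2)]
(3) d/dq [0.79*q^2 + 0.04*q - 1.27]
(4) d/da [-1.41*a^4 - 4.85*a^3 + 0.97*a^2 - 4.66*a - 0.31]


(1) = ((0.9968 - 2.3496*v)*(0.22*v^3 - 0.28*v^2 + 1.27*v + 3.68) + 1.78*(0.66*v^2 - 0.56*v + 1.27)*(1.32*v^2 - 1.12*v + 2.54))/(0.22*v^3 - 0.28*v^2 + 1.27*v + 3.68)^3
(2) = (3*sin(b)^2 - 16*sin(b) - 4)*cos(b)
(3) = 1.58*q + 0.04
(4) = -5.64*a^3 - 14.55*a^2 + 1.94*a - 4.66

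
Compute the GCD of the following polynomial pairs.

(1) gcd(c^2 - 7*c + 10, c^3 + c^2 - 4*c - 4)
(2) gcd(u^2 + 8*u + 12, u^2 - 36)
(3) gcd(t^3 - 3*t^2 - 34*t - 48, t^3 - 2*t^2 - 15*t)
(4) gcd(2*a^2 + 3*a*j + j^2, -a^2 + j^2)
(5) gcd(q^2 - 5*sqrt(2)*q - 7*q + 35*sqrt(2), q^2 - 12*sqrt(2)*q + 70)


(1) = gcd((c - 5)*(c - 2), (c - 2)*(c + 1)*(c + 2)) = c - 2
(2) = gcd((u + 2)*(u + 6), (u - 6)*(u + 6)) = u + 6
(3) = gcd((t - 8)*(t + 2)*(t + 3), t*(t - 5)*(t + 3)) = t + 3
(4) = a + j
(5) = q - 5*sqrt(2)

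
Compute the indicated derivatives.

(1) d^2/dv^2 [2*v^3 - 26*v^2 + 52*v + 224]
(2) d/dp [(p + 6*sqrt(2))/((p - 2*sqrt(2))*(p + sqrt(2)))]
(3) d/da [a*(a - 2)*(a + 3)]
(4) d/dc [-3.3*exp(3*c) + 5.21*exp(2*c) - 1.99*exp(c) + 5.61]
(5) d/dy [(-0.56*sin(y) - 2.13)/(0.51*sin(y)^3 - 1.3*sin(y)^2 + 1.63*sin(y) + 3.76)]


(1) = 12*v - 52
(2) = (-p^2 - 12*sqrt(2)*p + 8)/(p^4 - 2*sqrt(2)*p^3 - 6*p^2 + 8*sqrt(2)*p + 16)
(3) = 3*a^2 + 2*a - 6
(4) = (-9.9*exp(2*c) + 10.42*exp(c) - 1.99)*exp(c)
(5) = (0.5712*sin(y)^3 + 2.5309*sin(y)^2 - 5.538*sin(y) + 1.3663)*cos(y)/(0.2601*sin(y)^6 - 1.326*sin(y)^5 + 3.3526*sin(y)^4 - 0.4028*sin(y)^3 - 7.1191*sin(y)^2 + 12.2576*sin(y) + 14.1376)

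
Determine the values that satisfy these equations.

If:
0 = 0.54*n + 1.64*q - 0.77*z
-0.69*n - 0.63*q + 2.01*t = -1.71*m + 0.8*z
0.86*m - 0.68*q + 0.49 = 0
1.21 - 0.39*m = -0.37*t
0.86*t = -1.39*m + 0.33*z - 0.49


Then:
m = 1.05
n = -5.87
q = 2.04
t = -2.17
z = 0.24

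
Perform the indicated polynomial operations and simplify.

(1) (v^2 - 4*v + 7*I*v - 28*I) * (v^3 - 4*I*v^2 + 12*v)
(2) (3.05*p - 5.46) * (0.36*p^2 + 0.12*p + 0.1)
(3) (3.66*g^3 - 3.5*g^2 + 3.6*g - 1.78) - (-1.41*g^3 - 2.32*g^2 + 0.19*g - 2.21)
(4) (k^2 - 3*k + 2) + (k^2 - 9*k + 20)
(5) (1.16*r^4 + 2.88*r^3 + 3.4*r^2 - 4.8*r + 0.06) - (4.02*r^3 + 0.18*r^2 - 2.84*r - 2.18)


(1) = v^5 - 4*v^4 + 3*I*v^4 + 40*v^3 - 12*I*v^3 - 160*v^2 + 84*I*v^2 - 336*I*v
(2) = 1.098*p^3 - 1.5996*p^2 - 0.3502*p - 0.546
(3) = 5.07*g^3 - 1.18*g^2 + 3.41*g + 0.43
(4) = 2*k^2 - 12*k + 22
(5) = 1.16*r^4 - 1.14*r^3 + 3.22*r^2 - 1.96*r + 2.24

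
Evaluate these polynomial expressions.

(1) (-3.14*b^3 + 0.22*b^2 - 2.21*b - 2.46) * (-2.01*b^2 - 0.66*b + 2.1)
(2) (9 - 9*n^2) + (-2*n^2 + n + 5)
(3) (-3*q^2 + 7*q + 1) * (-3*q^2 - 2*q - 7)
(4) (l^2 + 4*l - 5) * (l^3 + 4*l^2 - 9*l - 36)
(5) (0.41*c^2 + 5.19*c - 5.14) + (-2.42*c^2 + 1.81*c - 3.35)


(1) = 6.3114*b^5 + 1.6302*b^4 - 2.2971*b^3 + 6.8652*b^2 - 3.0174*b - 5.166
(2) = -11*n^2 + n + 14
(3) = 9*q^4 - 15*q^3 + 4*q^2 - 51*q - 7
(4) = l^5 + 8*l^4 + 2*l^3 - 92*l^2 - 99*l + 180
(5) = -2.01*c^2 + 7.0*c - 8.49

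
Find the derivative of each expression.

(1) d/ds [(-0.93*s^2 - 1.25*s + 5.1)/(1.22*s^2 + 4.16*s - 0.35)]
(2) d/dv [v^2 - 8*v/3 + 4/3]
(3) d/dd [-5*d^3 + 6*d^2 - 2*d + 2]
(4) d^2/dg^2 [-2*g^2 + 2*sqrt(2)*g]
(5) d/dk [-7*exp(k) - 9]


(1) = (-2.3438*s^2 - 11.793*s - 20.7785)/(1.4884*s^4 + 10.1504*s^3 + 16.4516*s^2 - 2.912*s + 0.1225)
(2) = 2*v - 8/3
(3) = -15*d^2 + 12*d - 2
(4) = -4
(5) = -7*exp(k)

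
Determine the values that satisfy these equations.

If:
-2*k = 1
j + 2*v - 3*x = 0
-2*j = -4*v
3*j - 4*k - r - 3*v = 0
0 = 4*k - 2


Then:
No Solution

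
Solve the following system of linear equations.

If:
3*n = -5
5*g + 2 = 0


Then:
g = -2/5
n = -5/3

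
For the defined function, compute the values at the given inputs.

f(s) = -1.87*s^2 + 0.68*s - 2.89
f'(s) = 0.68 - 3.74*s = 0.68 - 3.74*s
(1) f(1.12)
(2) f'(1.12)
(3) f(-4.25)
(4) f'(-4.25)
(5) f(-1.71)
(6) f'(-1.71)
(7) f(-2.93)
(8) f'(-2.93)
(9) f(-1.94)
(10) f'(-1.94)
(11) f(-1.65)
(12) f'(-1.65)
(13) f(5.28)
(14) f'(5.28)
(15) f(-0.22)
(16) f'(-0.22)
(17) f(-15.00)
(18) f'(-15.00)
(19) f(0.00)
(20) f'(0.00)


(1) = -4.47
(2) = -3.51
(3) = -39.56
(4) = 16.58
(5) = -9.52
(6) = 7.08
(7) = -20.94
(8) = 11.64
(9) = -11.25
(10) = 7.94
(11) = -9.10
(12) = 6.85
(13) = -51.43
(14) = -19.07
(15) = -3.13
(16) = 1.50
(17) = -433.84
(18) = 56.78
(19) = -2.89
(20) = 0.68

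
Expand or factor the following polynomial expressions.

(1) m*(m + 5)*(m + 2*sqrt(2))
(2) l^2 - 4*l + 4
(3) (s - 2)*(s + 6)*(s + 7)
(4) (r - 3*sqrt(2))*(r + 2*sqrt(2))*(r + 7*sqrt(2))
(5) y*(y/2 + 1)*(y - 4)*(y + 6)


(1) = m^3 + 2*sqrt(2)*m^2 + 5*m^2 + 10*sqrt(2)*m
(2) = (l - 2)^2
(3) = s^3 + 11*s^2 + 16*s - 84
(4) = r^3 + 6*sqrt(2)*r^2 - 26*r - 84*sqrt(2)
(5) = y^4/2 + 2*y^3 - 10*y^2 - 24*y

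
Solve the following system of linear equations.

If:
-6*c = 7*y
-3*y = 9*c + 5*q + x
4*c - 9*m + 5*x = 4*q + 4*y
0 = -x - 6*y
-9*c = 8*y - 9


Then:
c = 21/5
m = 1484/75
q = -243/25
x = 108/5
y = -18/5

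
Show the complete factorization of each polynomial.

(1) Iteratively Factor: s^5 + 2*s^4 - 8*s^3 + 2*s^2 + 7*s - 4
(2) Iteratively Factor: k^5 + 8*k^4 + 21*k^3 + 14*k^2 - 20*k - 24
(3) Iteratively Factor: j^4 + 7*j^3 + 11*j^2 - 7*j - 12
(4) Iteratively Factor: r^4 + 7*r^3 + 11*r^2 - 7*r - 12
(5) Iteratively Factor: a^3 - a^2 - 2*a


(1) = (s - 1)*(s^4 + 3*s^3 - 5*s^2 - 3*s + 4) = (s - 1)*(s + 4)*(s^3 - s^2 - s + 1) = (s - 1)*(s + 1)*(s + 4)*(s^2 - 2*s + 1) = (s - 1)^2*(s + 1)*(s + 4)*(s - 1)
(2) = (k + 3)*(k^4 + 5*k^3 + 6*k^2 - 4*k - 8) = (k + 2)*(k + 3)*(k^3 + 3*k^2 - 4) = (k + 2)^2*(k + 3)*(k^2 + k - 2) = (k + 2)^3*(k + 3)*(k - 1)
(3) = (j - 1)*(j^3 + 8*j^2 + 19*j + 12) = (j - 1)*(j + 1)*(j^2 + 7*j + 12) = (j - 1)*(j + 1)*(j + 3)*(j + 4)
(4) = (r + 3)*(r^3 + 4*r^2 - r - 4) = (r - 1)*(r + 3)*(r^2 + 5*r + 4) = (r - 1)*(r + 3)*(r + 4)*(r + 1)
(5) = (a)*(a^2 - a - 2) = a*(a + 1)*(a - 2)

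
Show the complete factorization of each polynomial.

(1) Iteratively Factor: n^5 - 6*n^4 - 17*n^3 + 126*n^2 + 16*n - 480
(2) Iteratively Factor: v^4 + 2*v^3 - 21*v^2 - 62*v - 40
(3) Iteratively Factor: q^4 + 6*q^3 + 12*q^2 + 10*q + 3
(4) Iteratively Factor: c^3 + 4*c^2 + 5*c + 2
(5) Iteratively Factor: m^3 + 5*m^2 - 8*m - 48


(1) = (n - 3)*(n^4 - 3*n^3 - 26*n^2 + 48*n + 160) = (n - 4)*(n - 3)*(n^3 + n^2 - 22*n - 40) = (n - 4)*(n - 3)*(n + 4)*(n^2 - 3*n - 10) = (n - 4)*(n - 3)*(n + 2)*(n + 4)*(n - 5)
(2) = (v + 4)*(v^3 - 2*v^2 - 13*v - 10) = (v - 5)*(v + 4)*(v^2 + 3*v + 2) = (v - 5)*(v + 1)*(v + 4)*(v + 2)
(3) = (q + 1)*(q^3 + 5*q^2 + 7*q + 3) = (q + 1)^2*(q^2 + 4*q + 3) = (q + 1)^2*(q + 3)*(q + 1)
(4) = (c + 1)*(c^2 + 3*c + 2) = (c + 1)*(c + 2)*(c + 1)
(5) = (m + 4)*(m^2 + m - 12) = (m + 4)^2*(m - 3)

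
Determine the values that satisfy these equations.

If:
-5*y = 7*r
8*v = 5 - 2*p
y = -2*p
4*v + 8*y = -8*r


Then:
p = 35/78
r = 25/39
v = 20/39
y = -35/39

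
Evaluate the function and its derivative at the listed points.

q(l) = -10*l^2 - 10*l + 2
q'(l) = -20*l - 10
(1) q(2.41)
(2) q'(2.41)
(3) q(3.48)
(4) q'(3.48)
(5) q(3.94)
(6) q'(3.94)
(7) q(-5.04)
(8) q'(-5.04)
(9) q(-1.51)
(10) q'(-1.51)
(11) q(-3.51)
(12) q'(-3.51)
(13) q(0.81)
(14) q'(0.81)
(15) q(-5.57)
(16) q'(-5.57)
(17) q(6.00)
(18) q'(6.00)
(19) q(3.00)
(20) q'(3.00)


(1) = -80.18
(2) = -58.20
(3) = -153.90
(4) = -79.60
(5) = -192.64
(6) = -88.80
(7) = -201.62
(8) = 90.80
(9) = -5.70
(10) = 20.20
(11) = -86.10
(12) = 60.20
(13) = -12.66
(14) = -26.20
(15) = -252.55
(16) = 101.40
(17) = -418.00
(18) = -130.00
(19) = -118.00
(20) = -70.00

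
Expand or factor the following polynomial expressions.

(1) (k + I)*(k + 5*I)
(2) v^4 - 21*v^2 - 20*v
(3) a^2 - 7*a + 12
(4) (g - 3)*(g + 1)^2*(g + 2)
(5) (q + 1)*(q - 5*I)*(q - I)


(1) = k^2 + 6*I*k - 5
(2) = v*(v - 5)*(v + 1)*(v + 4)
(3) = (a - 4)*(a - 3)
(4) = g^4 + g^3 - 7*g^2 - 13*g - 6
(5) = q^3 + q^2 - 6*I*q^2 - 5*q - 6*I*q - 5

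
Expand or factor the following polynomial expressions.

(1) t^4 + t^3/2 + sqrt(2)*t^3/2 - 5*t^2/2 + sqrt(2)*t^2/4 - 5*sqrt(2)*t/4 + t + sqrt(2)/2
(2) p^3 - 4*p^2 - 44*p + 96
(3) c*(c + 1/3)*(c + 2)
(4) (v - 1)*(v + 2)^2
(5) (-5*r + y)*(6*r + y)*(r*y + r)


(1) = (t - 1)*(t - 1/2)*(t + 2)*(t + sqrt(2)/2)
(2) = (p - 8)*(p - 2)*(p + 6)
(3) = c^3 + 7*c^2/3 + 2*c/3
(4) = v^3 + 3*v^2 - 4
(5) = -30*r^3*y - 30*r^3 + r^2*y^2 + r^2*y + r*y^3 + r*y^2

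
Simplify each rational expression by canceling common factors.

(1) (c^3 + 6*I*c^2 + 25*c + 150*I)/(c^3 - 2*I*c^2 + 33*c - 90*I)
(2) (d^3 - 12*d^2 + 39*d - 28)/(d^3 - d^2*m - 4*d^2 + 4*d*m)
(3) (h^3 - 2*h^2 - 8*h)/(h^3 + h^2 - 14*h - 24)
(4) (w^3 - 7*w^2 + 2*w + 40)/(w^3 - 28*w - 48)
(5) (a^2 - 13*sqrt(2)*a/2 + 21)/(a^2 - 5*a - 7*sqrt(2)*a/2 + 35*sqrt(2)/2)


(1) = (c + 5*I)/(c - 3*I)
(2) = (d^2 - 8*d + 7)/(d^2 - d*m)
(3) = h/(h + 3)
(4) = (w^2 - 9*w + 20)/(w^2 - 2*w - 24)
(5) = (4*a - 12*sqrt(2))/(4*a - 20)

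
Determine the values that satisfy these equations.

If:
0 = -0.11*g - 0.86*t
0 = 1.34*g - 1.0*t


Then:
g = 0.00
t = 0.00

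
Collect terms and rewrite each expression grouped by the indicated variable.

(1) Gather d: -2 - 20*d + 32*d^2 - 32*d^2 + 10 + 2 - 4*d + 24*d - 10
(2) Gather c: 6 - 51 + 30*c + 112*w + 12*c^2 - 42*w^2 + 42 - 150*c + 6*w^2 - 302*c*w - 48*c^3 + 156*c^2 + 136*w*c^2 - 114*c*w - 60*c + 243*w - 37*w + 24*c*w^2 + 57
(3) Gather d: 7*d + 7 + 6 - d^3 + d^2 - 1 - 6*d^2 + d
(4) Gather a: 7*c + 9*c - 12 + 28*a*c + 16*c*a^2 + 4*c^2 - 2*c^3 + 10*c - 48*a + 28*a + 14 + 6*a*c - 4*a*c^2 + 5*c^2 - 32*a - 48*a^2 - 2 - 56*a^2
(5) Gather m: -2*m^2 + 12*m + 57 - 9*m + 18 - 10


(1) = 0
(2) = -48*c^3 + c^2*(136*w + 168) + c*(24*w^2 - 416*w - 180) - 36*w^2 + 318*w + 54
(3) = -d^3 - 5*d^2 + 8*d + 12
(4) = a^2*(16*c - 104) + a*(-4*c^2 + 34*c - 52) - 2*c^3 + 9*c^2 + 26*c
(5) = -2*m^2 + 3*m + 65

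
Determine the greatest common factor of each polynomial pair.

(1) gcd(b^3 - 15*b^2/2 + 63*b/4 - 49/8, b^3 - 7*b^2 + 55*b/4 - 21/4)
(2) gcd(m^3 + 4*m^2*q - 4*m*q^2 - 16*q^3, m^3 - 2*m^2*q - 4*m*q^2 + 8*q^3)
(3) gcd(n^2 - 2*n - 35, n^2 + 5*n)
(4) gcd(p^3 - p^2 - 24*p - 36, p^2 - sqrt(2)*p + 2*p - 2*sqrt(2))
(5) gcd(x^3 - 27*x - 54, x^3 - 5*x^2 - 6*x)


(1) = b^2 - 4*b + 7/4
(2) = -m^2 + 4*q^2
(3) = n + 5
(4) = gcd((p - 6)*(p + 2)*(p + 3), (p + 2)*(p - sqrt(2))) = p + 2
(5) = gcd((x - 6)*(x + 3)^2, x*(x - 6)*(x + 1)) = x - 6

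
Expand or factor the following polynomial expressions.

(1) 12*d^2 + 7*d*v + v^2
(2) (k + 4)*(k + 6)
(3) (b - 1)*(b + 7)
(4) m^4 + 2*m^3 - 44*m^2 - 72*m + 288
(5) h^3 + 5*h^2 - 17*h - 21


(1) = (3*d + v)*(4*d + v)
(2) = k^2 + 10*k + 24
(3) = b^2 + 6*b - 7
(4) = (m - 6)*(m - 2)*(m + 4)*(m + 6)
(5) = (h - 3)*(h + 1)*(h + 7)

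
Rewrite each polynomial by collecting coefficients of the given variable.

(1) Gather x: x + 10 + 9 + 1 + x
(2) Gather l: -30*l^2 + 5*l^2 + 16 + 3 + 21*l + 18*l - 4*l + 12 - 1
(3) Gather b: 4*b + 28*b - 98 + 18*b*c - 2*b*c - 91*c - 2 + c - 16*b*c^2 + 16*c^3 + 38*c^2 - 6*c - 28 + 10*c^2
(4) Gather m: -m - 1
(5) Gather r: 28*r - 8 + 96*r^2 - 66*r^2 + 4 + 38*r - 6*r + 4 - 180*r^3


(1) = 2*x + 20
(2) = -25*l^2 + 35*l + 30
(3) = b*(-16*c^2 + 16*c + 32) + 16*c^3 + 48*c^2 - 96*c - 128
(4) = -m - 1
(5) = -180*r^3 + 30*r^2 + 60*r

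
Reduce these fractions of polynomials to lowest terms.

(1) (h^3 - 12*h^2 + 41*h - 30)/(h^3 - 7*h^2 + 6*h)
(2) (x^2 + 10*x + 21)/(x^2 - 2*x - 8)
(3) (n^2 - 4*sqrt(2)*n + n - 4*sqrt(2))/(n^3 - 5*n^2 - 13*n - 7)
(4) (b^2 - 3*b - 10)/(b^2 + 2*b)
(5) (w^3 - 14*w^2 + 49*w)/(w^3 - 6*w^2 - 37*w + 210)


(1) = (h - 5)/h
(2) = (x^2 + 10*x + 21)/(x^2 - 2*x - 8)
(3) = (n - 4*sqrt(2))/(n^2 - 6*n - 7)
(4) = (b - 5)/b
(5) = (w^2 - 7*w)/(w^2 + w - 30)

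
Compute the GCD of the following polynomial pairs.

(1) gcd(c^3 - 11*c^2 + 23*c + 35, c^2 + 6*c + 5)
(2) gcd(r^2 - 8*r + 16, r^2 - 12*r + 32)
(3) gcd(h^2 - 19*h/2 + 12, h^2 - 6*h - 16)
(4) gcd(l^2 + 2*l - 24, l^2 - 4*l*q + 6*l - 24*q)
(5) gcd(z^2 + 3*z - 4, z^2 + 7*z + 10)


(1) = c + 1
(2) = gcd((r - 4)^2, (r - 8)*(r - 4)) = r - 4
(3) = h - 8
(4) = l + 6
(5) = 1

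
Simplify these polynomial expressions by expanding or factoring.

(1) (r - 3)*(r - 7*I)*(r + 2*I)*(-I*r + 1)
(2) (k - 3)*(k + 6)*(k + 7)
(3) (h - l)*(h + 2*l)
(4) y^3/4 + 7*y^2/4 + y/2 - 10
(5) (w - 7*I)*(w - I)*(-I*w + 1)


(1) = -I*r^4 - 4*r^3 + 3*I*r^3 + 12*r^2 - 19*I*r^2 + 14*r + 57*I*r - 42
(2) = k^3 + 10*k^2 + 3*k - 126
(3) = h^2 + h*l - 2*l^2
(4) = (y/4 + 1)*(y - 2)*(y + 5)
(5) = -I*w^3 - 7*w^2 - I*w - 7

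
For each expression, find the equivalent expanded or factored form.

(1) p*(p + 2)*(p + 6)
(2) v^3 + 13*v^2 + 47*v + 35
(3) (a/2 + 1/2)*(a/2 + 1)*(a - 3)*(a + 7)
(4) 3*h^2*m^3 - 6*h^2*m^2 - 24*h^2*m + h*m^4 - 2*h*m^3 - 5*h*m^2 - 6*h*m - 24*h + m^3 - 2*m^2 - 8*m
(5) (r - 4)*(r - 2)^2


(1) = p^3 + 8*p^2 + 12*p
(2) = (v + 1)*(v + 5)*(v + 7)
(3) = a^4/4 + 7*a^3/4 - 7*a^2/4 - 55*a/4 - 21/2
(4) = (3*h + m)*(m - 4)*(m + 2)*(h*m + 1)
(5) = r^3 - 8*r^2 + 20*r - 16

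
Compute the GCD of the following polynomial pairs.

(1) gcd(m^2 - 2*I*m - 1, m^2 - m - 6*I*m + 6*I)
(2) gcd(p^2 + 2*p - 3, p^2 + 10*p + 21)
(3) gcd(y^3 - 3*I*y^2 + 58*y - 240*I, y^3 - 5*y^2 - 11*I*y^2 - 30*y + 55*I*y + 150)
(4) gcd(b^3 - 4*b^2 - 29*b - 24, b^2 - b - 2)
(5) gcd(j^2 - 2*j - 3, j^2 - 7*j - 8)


(1) = gcd((m - I)^2, (m - 1)*(m - 6*I)) = 1
(2) = p + 3
(3) = gcd((y - 6*I)*(y - 5*I)*(y + 8*I), (y - 5)*(y - 6*I)*(y - 5*I)) = y^2 - 11*I*y - 30
(4) = gcd((b - 8)*(b + 1)*(b + 3), (b - 2)*(b + 1)) = b + 1
(5) = gcd((j - 3)*(j + 1), (j - 8)*(j + 1)) = j + 1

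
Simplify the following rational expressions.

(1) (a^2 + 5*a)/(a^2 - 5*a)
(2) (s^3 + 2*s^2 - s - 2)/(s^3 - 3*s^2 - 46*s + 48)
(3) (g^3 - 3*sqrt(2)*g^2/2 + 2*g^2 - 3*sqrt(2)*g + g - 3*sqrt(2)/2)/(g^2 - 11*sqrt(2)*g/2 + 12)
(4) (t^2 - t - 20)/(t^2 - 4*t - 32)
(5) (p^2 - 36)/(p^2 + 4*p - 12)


(1) = (a + 5)/(a - 5)
(2) = (s^2 + 3*s + 2)/(s^2 - 2*s - 48)
(3) = (4*g^2 + 8*g + 4)/(4*g - 16*sqrt(2))
(4) = (t - 5)/(t - 8)
(5) = (p - 6)/(p - 2)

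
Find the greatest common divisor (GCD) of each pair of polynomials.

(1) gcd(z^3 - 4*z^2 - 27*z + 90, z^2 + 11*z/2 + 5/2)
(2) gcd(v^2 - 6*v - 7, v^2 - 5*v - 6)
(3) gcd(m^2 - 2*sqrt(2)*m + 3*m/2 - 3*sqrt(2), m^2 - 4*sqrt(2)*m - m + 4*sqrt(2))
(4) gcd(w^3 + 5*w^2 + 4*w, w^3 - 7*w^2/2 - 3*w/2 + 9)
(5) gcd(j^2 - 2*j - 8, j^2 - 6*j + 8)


(1) = z + 5
(2) = gcd((v - 7)*(v + 1), (v - 6)*(v + 1)) = v + 1
(3) = 1
(4) = 1
(5) = gcd((j - 4)*(j + 2), (j - 4)*(j - 2)) = j - 4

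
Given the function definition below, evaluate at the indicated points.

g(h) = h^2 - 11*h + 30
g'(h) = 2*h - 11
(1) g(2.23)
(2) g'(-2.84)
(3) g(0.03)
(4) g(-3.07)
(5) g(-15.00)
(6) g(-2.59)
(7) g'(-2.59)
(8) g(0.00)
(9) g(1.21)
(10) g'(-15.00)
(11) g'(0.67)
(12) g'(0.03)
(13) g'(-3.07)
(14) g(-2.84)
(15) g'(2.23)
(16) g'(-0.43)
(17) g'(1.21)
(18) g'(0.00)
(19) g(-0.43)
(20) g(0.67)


(1) = 10.44
(2) = -16.68
(3) = 29.67
(4) = 73.19
(5) = 420.00
(6) = 65.20
(7) = -16.18
(8) = 30.00
(9) = 18.15
(10) = -41.00
(11) = -9.66
(12) = -10.94
(13) = -17.14
(14) = 69.31
(15) = -6.54
(16) = -11.86
(17) = -8.58
(18) = -11.00
(19) = 34.91
(20) = 23.08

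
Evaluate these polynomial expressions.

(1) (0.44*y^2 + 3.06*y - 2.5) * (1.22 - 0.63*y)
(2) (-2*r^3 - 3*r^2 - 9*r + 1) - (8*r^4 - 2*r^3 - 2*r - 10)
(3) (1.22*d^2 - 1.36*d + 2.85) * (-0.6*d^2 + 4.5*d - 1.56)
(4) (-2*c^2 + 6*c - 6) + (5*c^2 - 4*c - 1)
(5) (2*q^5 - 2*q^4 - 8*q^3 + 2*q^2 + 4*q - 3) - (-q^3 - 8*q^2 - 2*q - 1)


(1) = -0.2772*y^3 - 1.391*y^2 + 5.3082*y - 3.05
(2) = -8*r^4 - 3*r^2 - 7*r + 11
(3) = -0.732*d^4 + 6.306*d^3 - 9.7332*d^2 + 14.9466*d - 4.446
(4) = 3*c^2 + 2*c - 7
(5) = 2*q^5 - 2*q^4 - 7*q^3 + 10*q^2 + 6*q - 2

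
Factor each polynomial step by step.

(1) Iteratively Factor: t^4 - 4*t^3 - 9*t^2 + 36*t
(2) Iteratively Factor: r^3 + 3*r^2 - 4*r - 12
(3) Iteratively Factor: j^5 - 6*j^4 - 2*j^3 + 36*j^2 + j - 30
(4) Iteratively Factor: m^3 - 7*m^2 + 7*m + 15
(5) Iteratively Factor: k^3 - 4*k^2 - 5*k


(1) = (t)*(t^3 - 4*t^2 - 9*t + 36) = t*(t - 3)*(t^2 - t - 12) = t*(t - 4)*(t - 3)*(t + 3)
(2) = (r - 2)*(r^2 + 5*r + 6) = (r - 2)*(r + 3)*(r + 2)
(3) = (j + 2)*(j^4 - 8*j^3 + 14*j^2 + 8*j - 15) = (j - 1)*(j + 2)*(j^3 - 7*j^2 + 7*j + 15) = (j - 1)*(j + 1)*(j + 2)*(j^2 - 8*j + 15) = (j - 3)*(j - 1)*(j + 1)*(j + 2)*(j - 5)
(4) = (m - 3)*(m^2 - 4*m - 5) = (m - 5)*(m - 3)*(m + 1)
(5) = (k - 5)*(k^2 + k) = k*(k - 5)*(k + 1)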